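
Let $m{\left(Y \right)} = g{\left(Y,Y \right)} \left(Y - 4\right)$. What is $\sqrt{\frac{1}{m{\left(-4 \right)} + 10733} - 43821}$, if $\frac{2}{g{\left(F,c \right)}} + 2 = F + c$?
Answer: $\frac{76 i \sqrt{21855806619}}{53673} \approx 209.33 i$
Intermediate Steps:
$g{\left(F,c \right)} = \frac{2}{-2 + F + c}$ ($g{\left(F,c \right)} = \frac{2}{-2 + \left(F + c\right)} = \frac{2}{-2 + F + c}$)
$m{\left(Y \right)} = \frac{2 \left(-4 + Y\right)}{-2 + 2 Y}$ ($m{\left(Y \right)} = \frac{2}{-2 + Y + Y} \left(Y - 4\right) = \frac{2}{-2 + 2 Y} \left(-4 + Y\right) = \frac{2 \left(-4 + Y\right)}{-2 + 2 Y}$)
$\sqrt{\frac{1}{m{\left(-4 \right)} + 10733} - 43821} = \sqrt{\frac{1}{\frac{-4 - 4}{-1 - 4} + 10733} - 43821} = \sqrt{\frac{1}{\frac{1}{-5} \left(-8\right) + 10733} - 43821} = \sqrt{\frac{1}{\left(- \frac{1}{5}\right) \left(-8\right) + 10733} - 43821} = \sqrt{\frac{1}{\frac{8}{5} + 10733} - 43821} = \sqrt{\frac{1}{\frac{53673}{5}} - 43821} = \sqrt{\frac{5}{53673} - 43821} = \sqrt{- \frac{2352004528}{53673}} = \frac{76 i \sqrt{21855806619}}{53673}$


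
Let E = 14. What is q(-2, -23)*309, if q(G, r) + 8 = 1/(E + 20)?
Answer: -83739/34 ≈ -2462.9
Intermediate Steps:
q(G, r) = -271/34 (q(G, r) = -8 + 1/(14 + 20) = -8 + 1/34 = -271/34)
q(-2, -23)*309 = -271/34*309 = -83739/34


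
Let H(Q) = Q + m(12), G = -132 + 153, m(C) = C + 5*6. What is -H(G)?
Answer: -63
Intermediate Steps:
m(C) = 30 + C (m(C) = C + 30 = 30 + C)
G = 21
H(Q) = 42 + Q (H(Q) = Q + (30 + 12) = Q + 42 = 42 + Q)
-H(G) = -(42 + 21) = -1*63 = -63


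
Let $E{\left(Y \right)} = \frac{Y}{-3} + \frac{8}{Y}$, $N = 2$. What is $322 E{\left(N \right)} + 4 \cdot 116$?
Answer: $\frac{4612}{3} \approx 1537.3$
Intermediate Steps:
$E{\left(Y \right)} = \frac{8}{Y} - \frac{Y}{3}$ ($E{\left(Y \right)} = Y \left(- \frac{1}{3}\right) + \frac{8}{Y} = - \frac{Y}{3} + \frac{8}{Y} = \frac{8}{Y} - \frac{Y}{3}$)
$322 E{\left(N \right)} + 4 \cdot 116 = 322 \left(\frac{8}{2} - \frac{2}{3}\right) + 4 \cdot 116 = 322 \left(8 \cdot \frac{1}{2} - \frac{2}{3}\right) + 464 = 322 \left(4 - \frac{2}{3}\right) + 464 = 322 \cdot \frac{10}{3} + 464 = \frac{3220}{3} + 464 = \frac{4612}{3}$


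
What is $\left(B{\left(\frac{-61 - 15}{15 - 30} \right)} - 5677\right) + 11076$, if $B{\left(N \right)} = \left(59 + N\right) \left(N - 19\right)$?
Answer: $\frac{1013926}{225} \approx 4506.3$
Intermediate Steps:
$B{\left(N \right)} = \left(-19 + N\right) \left(59 + N\right)$ ($B{\left(N \right)} = \left(59 + N\right) \left(-19 + N\right) = \left(-19 + N\right) \left(59 + N\right)$)
$\left(B{\left(\frac{-61 - 15}{15 - 30} \right)} - 5677\right) + 11076 = \left(\left(-1121 + \left(\frac{-61 - 15}{15 - 30}\right)^{2} + 40 \frac{-61 - 15}{15 - 30}\right) - 5677\right) + 11076 = \left(\left(-1121 + \left(- \frac{76}{-15}\right)^{2} + 40 \left(- \frac{76}{-15}\right)\right) - 5677\right) + 11076 = \left(\left(-1121 + \left(\left(-76\right) \left(- \frac{1}{15}\right)\right)^{2} + 40 \left(\left(-76\right) \left(- \frac{1}{15}\right)\right)\right) - 5677\right) + 11076 = \left(\left(-1121 + \left(\frac{76}{15}\right)^{2} + 40 \cdot \frac{76}{15}\right) - 5677\right) + 11076 = \left(\left(-1121 + \frac{5776}{225} + \frac{608}{3}\right) - 5677\right) + 11076 = \left(- \frac{200849}{225} - 5677\right) + 11076 = - \frac{1478174}{225} + 11076 = \frac{1013926}{225}$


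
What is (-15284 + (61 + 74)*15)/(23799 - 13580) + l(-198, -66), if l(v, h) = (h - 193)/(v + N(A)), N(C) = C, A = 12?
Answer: 180547/1900734 ≈ 0.094988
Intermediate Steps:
l(v, h) = (-193 + h)/(12 + v) (l(v, h) = (h - 193)/(v + 12) = (-193 + h)/(12 + v))
(-15284 + (61 + 74)*15)/(23799 - 13580) + l(-198, -66) = (-15284 + (61 + 74)*15)/(23799 - 13580) + (-193 - 66)/(12 - 198) = (-15284 + 135*15)/10219 - 259/(-186) = (-15284 + 2025)*(1/10219) - 1/186*(-259) = -13259*1/10219 + 259/186 = -13259/10219 + 259/186 = 180547/1900734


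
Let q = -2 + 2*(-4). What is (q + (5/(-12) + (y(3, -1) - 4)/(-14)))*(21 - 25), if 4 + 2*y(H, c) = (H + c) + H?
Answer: 122/3 ≈ 40.667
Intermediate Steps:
y(H, c) = -2 + H + c/2 (y(H, c) = -2 + ((H + c) + H)/2 = -2 + (c + 2*H)/2 = -2 + (H + c/2) = -2 + H + c/2)
q = -10 (q = -2 - 8 = -10)
(q + (5/(-12) + (y(3, -1) - 4)/(-14)))*(21 - 25) = (-10 + (5/(-12) + ((-2 + 3 + (½)*(-1)) - 4)/(-14)))*(21 - 25) = (-10 + (5*(-1/12) + ((-2 + 3 - ½) - 4)*(-1/14)))*(-4) = (-10 + (-5/12 + (½ - 4)*(-1/14)))*(-4) = (-10 + (-5/12 - 7/2*(-1/14)))*(-4) = (-10 + (-5/12 + ¼))*(-4) = (-10 - ⅙)*(-4) = -61/6*(-4) = 122/3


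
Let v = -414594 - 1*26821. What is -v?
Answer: 441415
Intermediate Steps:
v = -441415 (v = -414594 - 26821 = -441415)
-v = -1*(-441415) = 441415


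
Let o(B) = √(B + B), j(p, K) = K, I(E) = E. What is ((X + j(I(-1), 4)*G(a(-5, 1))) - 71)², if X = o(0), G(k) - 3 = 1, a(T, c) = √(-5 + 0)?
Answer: 3025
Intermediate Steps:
a(T, c) = I*√5 (a(T, c) = √(-5) = I*√5)
o(B) = √2*√B (o(B) = √(2*B) = √2*√B)
G(k) = 4 (G(k) = 3 + 1 = 4)
X = 0 (X = √2*√0 = √2*0 = 0)
((X + j(I(-1), 4)*G(a(-5, 1))) - 71)² = ((0 + 4*4) - 71)² = ((0 + 16) - 71)² = (16 - 71)² = (-55)² = 3025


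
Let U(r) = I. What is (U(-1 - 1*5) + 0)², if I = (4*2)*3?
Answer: 576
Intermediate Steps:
I = 24 (I = 8*3 = 24)
U(r) = 24
(U(-1 - 1*5) + 0)² = (24 + 0)² = 24² = 576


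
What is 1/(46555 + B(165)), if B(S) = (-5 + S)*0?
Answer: 1/46555 ≈ 2.1480e-5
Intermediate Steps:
B(S) = 0
1/(46555 + B(165)) = 1/(46555 + 0) = 1/46555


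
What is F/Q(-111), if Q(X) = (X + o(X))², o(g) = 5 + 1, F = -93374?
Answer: -93374/11025 ≈ -8.4693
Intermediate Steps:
o(g) = 6
Q(X) = (6 + X)² (Q(X) = (X + 6)² = (6 + X)²)
F/Q(-111) = -93374/(6 - 111)² = -93374/((-105)²) = -93374/11025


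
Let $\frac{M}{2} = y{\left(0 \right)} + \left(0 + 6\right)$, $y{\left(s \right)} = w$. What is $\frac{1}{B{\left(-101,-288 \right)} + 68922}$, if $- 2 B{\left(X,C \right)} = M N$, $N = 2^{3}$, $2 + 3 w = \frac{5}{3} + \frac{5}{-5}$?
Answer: $\frac{9}{619898} \approx 1.4519 \cdot 10^{-5}$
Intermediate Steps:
$w = - \frac{4}{9}$ ($w = - \frac{2}{3} + \frac{\frac{5}{3} + \frac{5}{-5}}{3} = - \frac{2}{3} + \frac{5 \cdot \frac{1}{3} + 5 \left(- \frac{1}{5}\right)}{3} = - \frac{2}{3} + \frac{\frac{5}{3} - 1}{3} = - \frac{2}{3} + \frac{1}{3} \cdot \frac{2}{3} = - \frac{2}{3} + \frac{2}{9} = - \frac{4}{9} \approx -0.44444$)
$y{\left(s \right)} = - \frac{4}{9}$
$M = \frac{100}{9}$ ($M = 2 \left(- \frac{4}{9} + \left(0 + 6\right)\right) = 2 \left(- \frac{4}{9} + 6\right) = 2 \cdot \frac{50}{9} = \frac{100}{9} \approx 11.111$)
$N = 8$
$B{\left(X,C \right)} = - \frac{400}{9}$ ($B{\left(X,C \right)} = - \frac{\frac{100}{9} \cdot 8}{2} = \left(- \frac{1}{2}\right) \frac{800}{9} = - \frac{400}{9}$)
$\frac{1}{B{\left(-101,-288 \right)} + 68922} = \frac{1}{- \frac{400}{9} + 68922} = \frac{1}{\frac{619898}{9}} = \frac{9}{619898}$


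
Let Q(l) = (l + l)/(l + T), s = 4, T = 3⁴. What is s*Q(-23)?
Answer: -92/29 ≈ -3.1724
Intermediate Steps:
T = 81
Q(l) = 2*l/(81 + l) (Q(l) = (l + l)/(l + 81) = (2*l)/(81 + l) = 2*l/(81 + l))
s*Q(-23) = 4*(2*(-23)/(81 - 23)) = 4*(2*(-23)/58) = 4*(2*(-23)*(1/58)) = 4*(-23/29) = -92/29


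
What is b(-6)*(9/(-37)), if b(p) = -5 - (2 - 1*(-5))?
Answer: 108/37 ≈ 2.9189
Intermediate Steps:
b(p) = -12 (b(p) = -5 - (2 + 5) = -5 - 1*7 = -5 - 7 = -12)
b(-6)*(9/(-37)) = -108/(-37) = -108*(-1)/37 = -12*(-9/37) = 108/37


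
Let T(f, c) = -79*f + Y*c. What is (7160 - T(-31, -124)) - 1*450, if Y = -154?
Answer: -14835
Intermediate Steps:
T(f, c) = -154*c - 79*f (T(f, c) = -79*f - 154*c = -154*c - 79*f)
(7160 - T(-31, -124)) - 1*450 = (7160 - (-154*(-124) - 79*(-31))) - 1*450 = (7160 - (19096 + 2449)) - 450 = (7160 - 1*21545) - 450 = (7160 - 21545) - 450 = -14385 - 450 = -14835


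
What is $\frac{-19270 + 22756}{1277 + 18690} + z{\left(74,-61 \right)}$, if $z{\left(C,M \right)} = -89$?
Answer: $- \frac{1773577}{19967} \approx -88.825$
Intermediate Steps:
$\frac{-19270 + 22756}{1277 + 18690} + z{\left(74,-61 \right)} = \frac{-19270 + 22756}{1277 + 18690} - 89 = \frac{3486}{19967} - 89 = - \frac{1773577}{19967}$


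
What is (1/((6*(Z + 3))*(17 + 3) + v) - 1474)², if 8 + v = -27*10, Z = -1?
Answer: 3137456169/1444 ≈ 2.1728e+6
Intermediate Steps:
v = -278 (v = -8 - 27*10 = -8 - 270 = -278)
(1/((6*(Z + 3))*(17 + 3) + v) - 1474)² = (1/((6*(-1 + 3))*(17 + 3) - 278) - 1474)² = (1/((6*2)*20 - 278) - 1474)² = (1/(12*20 - 278) - 1474)² = (1/(240 - 278) - 1474)² = (1/(-38) - 1474)² = (-1/38 - 1474)² = (-56013/38)² = 3137456169/1444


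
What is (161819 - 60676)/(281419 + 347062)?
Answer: 14449/89783 ≈ 0.16093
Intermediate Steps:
(161819 - 60676)/(281419 + 347062) = 101143/628481 = 101143*(1/628481) = 14449/89783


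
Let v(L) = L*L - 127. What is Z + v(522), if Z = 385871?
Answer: 658228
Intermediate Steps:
v(L) = -127 + L**2 (v(L) = L**2 - 127 = -127 + L**2)
Z + v(522) = 385871 + (-127 + 522**2) = 385871 + (-127 + 272484) = 385871 + 272357 = 658228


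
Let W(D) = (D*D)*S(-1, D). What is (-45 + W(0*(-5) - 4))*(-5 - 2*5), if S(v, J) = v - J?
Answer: -45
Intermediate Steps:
W(D) = D**2*(-1 - D) (W(D) = (D*D)*(-1 - D) = D**2*(-1 - D))
(-45 + W(0*(-5) - 4))*(-5 - 2*5) = (-45 + (0*(-5) - 4)**2*(-1 - (0*(-5) - 4)))*(-5 - 2*5) = (-45 + (0 - 4)**2*(-1 - (0 - 4)))*(-5 - 10) = (-45 + (-4)**2*(-1 - 1*(-4)))*(-15) = (-45 + 16*(-1 + 4))*(-15) = (-45 + 16*3)*(-15) = (-45 + 48)*(-15) = 3*(-15) = -45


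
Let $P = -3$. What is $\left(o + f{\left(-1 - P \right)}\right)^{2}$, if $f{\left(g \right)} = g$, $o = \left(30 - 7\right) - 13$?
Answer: $144$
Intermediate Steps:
$o = 10$ ($o = 23 - 13 = 10$)
$\left(o + f{\left(-1 - P \right)}\right)^{2} = \left(10 - -2\right)^{2} = \left(10 + \left(-1 + 3\right)\right)^{2} = \left(10 + 2\right)^{2} = 12^{2} = 144$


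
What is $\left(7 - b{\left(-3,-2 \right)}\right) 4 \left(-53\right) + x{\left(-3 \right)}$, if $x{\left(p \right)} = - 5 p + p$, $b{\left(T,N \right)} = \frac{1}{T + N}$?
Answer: $- \frac{7572}{5} \approx -1514.4$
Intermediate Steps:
$b{\left(T,N \right)} = \frac{1}{N + T}$
$x{\left(p \right)} = - 4 p$
$\left(7 - b{\left(-3,-2 \right)}\right) 4 \left(-53\right) + x{\left(-3 \right)} = \left(7 - \frac{1}{-2 - 3}\right) 4 \left(-53\right) - -12 = \left(7 - \frac{1}{-5}\right) 4 \left(-53\right) + 12 = \left(7 - - \frac{1}{5}\right) 4 \left(-53\right) + 12 = \left(7 + \frac{1}{5}\right) 4 \left(-53\right) + 12 = \frac{36}{5} \cdot 4 \left(-53\right) + 12 = \frac{144}{5} \left(-53\right) + 12 = - \frac{7632}{5} + 12 = - \frac{7572}{5}$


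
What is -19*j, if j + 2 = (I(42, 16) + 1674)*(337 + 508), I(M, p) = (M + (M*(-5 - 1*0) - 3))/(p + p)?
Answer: -857287619/32 ≈ -2.6790e+7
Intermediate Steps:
I(M, p) = (-3 - 4*M)/(2*p) (I(M, p) = (M + (M*(-5 + 0) - 3))/((2*p)) = (M + (M*(-5) - 3))*(1/(2*p)) = (M + (-5*M - 3))*(1/(2*p)) = (M + (-3 - 5*M))*(1/(2*p)) = (-3 - 4*M)*(1/(2*p)) = (-3 - 4*M)/(2*p))
j = 45120401/32 (j = -2 + ((1/2)*(-3 - 4*42)/16 + 1674)*(337 + 508) = -2 + ((1/2)*(1/16)*(-3 - 168) + 1674)*845 = -2 + ((1/2)*(1/16)*(-171) + 1674)*845 = -2 + (-171/32 + 1674)*845 = -2 + (53397/32)*845 = -2 + 45120465/32 = 45120401/32 ≈ 1.4100e+6)
-19*j = -19*45120401/32 = -857287619/32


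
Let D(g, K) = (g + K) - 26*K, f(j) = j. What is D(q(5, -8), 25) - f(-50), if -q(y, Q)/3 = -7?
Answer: -554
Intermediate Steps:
q(y, Q) = 21 (q(y, Q) = -3*(-7) = 21)
D(g, K) = g - 25*K (D(g, K) = (K + g) - 26*K = g - 25*K)
D(q(5, -8), 25) - f(-50) = (21 - 25*25) - 1*(-50) = (21 - 625) + 50 = -604 + 50 = -554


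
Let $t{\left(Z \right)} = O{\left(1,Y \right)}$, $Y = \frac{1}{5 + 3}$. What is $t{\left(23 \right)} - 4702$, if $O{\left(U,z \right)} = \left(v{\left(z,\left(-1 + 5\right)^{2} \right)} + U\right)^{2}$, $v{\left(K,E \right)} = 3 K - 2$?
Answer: $- \frac{300903}{64} \approx -4701.6$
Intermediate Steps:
$Y = \frac{1}{8} \approx 0.125$
$v{\left(K,E \right)} = -2 + 3 K$
$O{\left(U,z \right)} = \left(-2 + U + 3 z\right)^{2}$ ($O{\left(U,z \right)} = \left(\left(-2 + 3 z\right) + U\right)^{2} = \left(-2 + U + 3 z\right)^{2}$)
$t{\left(Z \right)} = \frac{25}{64}$ ($t{\left(Z \right)} = \left(-2 + 1 + 3 \cdot \frac{1}{8}\right)^{2} = \left(-2 + 1 + \frac{3}{8}\right)^{2} = \left(- \frac{5}{8}\right)^{2} = \frac{25}{64}$)
$t{\left(23 \right)} - 4702 = \frac{25}{64} - 4702 = - \frac{300903}{64}$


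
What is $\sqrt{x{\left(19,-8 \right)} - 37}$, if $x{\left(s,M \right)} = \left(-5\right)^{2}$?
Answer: $2 i \sqrt{3} \approx 3.4641 i$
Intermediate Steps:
$x{\left(s,M \right)} = 25$
$\sqrt{x{\left(19,-8 \right)} - 37} = \sqrt{25 - 37} = \sqrt{-12} = 2 i \sqrt{3}$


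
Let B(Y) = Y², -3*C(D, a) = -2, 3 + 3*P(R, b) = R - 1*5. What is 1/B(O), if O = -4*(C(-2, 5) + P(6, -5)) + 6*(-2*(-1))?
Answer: 1/144 ≈ 0.0069444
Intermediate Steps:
P(R, b) = -8/3 + R/3 (P(R, b) = -1 + (R - 1*5)/3 = -1 + (R - 5)/3 = -1 + (-5 + R)/3 = -1 + (-5/3 + R/3) = -8/3 + R/3)
C(D, a) = ⅔ (C(D, a) = -⅓*(-2) = ⅔)
O = 12 (O = -4*(⅔ + (-8/3 + (⅓)*6)) + 6*(-2*(-1)) = -4*(⅔ + (-8/3 + 2)) + 6*2 = -4*(⅔ - ⅔) + 12 = -4*0 + 12 = 0 + 12 = 12)
1/B(O) = 1/(12²) = 1/144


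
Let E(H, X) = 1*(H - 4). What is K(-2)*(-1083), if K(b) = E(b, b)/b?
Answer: -3249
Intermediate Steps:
E(H, X) = -4 + H (E(H, X) = 1*(-4 + H) = -4 + H)
K(b) = (-4 + b)/b
K(-2)*(-1083) = ((-4 - 2)/(-2))*(-1083) = -1/2*(-6)*(-1083) = 3*(-1083) = -3249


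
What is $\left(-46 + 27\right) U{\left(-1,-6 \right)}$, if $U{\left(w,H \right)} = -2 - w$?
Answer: $19$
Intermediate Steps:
$\left(-46 + 27\right) U{\left(-1,-6 \right)} = \left(-46 + 27\right) \left(-2 - -1\right) = - 19 \left(-2 + 1\right) = \left(-19\right) \left(-1\right) = 19$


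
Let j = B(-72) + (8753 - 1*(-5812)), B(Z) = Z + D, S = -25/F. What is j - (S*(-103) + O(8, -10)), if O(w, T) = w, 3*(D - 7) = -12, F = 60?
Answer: 173341/12 ≈ 14445.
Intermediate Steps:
D = 3 (D = 7 + (1/3)*(-12) = 7 - 4 = 3)
S = -5/12 (S = -25/60 = -25*1/60 = -5/12 ≈ -0.41667)
B(Z) = 3 + Z (B(Z) = Z + 3 = 3 + Z)
j = 14496 (j = (3 - 72) + (8753 - 1*(-5812)) = -69 + (8753 + 5812) = -69 + 14565 = 14496)
j - (S*(-103) + O(8, -10)) = 14496 - (-5/12*(-103) + 8) = 14496 - (515/12 + 8) = 14496 - 1*611/12 = 14496 - 611/12 = 173341/12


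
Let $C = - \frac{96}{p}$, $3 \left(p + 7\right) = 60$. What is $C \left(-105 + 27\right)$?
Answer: $576$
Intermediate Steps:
$p = 13$ ($p = -7 + \frac{1}{3} \cdot 60 = -7 + 20 = 13$)
$C = - \frac{96}{13} \approx -7.3846$
$C \left(-105 + 27\right) = - \frac{96 \left(-105 + 27\right)}{13} = \left(- \frac{96}{13}\right) \left(-78\right) = 576$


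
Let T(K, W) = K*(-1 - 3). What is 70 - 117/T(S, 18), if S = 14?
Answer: 4037/56 ≈ 72.089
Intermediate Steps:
T(K, W) = -4*K (T(K, W) = K*(-4) = -4*K)
70 - 117/T(S, 18) = 70 - 117/((-4*14)) = 70 - 117/(-56) = 70 - 117*(-1/56) = 70 + 117/56 = 4037/56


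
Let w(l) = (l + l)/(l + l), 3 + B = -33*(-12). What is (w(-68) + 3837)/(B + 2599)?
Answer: 1919/1496 ≈ 1.2828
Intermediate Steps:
B = 393 (B = -3 - 33*(-12) = -3 + 396 = 393)
w(l) = 1 (w(l) = (2*l)/((2*l)) = (2*l)*(1/(2*l)) = 1)
(w(-68) + 3837)/(B + 2599) = (1 + 3837)/(393 + 2599) = 3838/2992 = 3838*(1/2992) = 1919/1496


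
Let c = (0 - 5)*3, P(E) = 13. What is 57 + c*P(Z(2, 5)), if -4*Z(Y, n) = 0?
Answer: -138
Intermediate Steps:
Z(Y, n) = 0 (Z(Y, n) = -¼*0 = 0)
c = -15 (c = -5*3 = -15)
57 + c*P(Z(2, 5)) = 57 - 15*13 = 57 - 195 = -138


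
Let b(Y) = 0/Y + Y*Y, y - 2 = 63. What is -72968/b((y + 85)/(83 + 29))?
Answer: -228827648/5625 ≈ -40681.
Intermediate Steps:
y = 65 (y = 2 + 63 = 65)
b(Y) = Y**2 (b(Y) = 0 + Y**2 = Y**2)
-72968/b((y + 85)/(83 + 29)) = -72968*(83 + 29)**2/(65 + 85)**2 = -72968/((150/112)**2) = -72968/((150*(1/112))**2) = -72968/((75/56)**2) = -72968/5625/3136 = -72968*3136/5625 = -228827648/5625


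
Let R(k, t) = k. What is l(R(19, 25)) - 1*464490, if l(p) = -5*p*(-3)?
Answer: -464205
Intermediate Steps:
l(p) = 15*p
l(R(19, 25)) - 1*464490 = 15*19 - 1*464490 = 285 - 464490 = -464205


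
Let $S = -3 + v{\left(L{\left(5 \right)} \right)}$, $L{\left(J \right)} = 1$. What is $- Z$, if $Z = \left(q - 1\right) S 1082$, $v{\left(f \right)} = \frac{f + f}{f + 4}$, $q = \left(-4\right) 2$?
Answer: $- \frac{126594}{5} \approx -25319.0$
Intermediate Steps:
$q = -8$
$v{\left(f \right)} = \frac{2 f}{4 + f}$
$S = - \frac{13}{5}$ ($S = -3 + 2 \cdot 1 \frac{1}{4 + 1} = -3 + 2 \cdot 1 \cdot \frac{1}{5} = -3 + \frac{2}{5} = - \frac{13}{5} \approx -2.6$)
$Z = \frac{126594}{5}$ ($Z = \left(-8 - 1\right) \left(- \frac{13}{5}\right) 1082 = \left(-9\right) \left(- \frac{13}{5}\right) 1082 = \frac{117}{5} \cdot 1082 = \frac{126594}{5} \approx 25319.0$)
$- Z = \left(-1\right) \frac{126594}{5} = - \frac{126594}{5}$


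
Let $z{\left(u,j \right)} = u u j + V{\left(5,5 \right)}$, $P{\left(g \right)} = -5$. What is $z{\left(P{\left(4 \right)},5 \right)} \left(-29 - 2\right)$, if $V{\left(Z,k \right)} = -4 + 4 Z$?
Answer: $-4371$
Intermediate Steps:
$z{\left(u,j \right)} = 16 + j u^{2}$ ($z{\left(u,j \right)} = u u j + \left(-4 + 4 \cdot 5\right) = u^{2} j + \left(-4 + 20\right) = j u^{2} + 16 = 16 + j u^{2}$)
$z{\left(P{\left(4 \right)},5 \right)} \left(-29 - 2\right) = \left(16 + 5 \left(-5\right)^{2}\right) \left(-29 - 2\right) = \left(16 + 5 \cdot 25\right) \left(-31\right) = \left(16 + 125\right) \left(-31\right) = 141 \left(-31\right) = -4371$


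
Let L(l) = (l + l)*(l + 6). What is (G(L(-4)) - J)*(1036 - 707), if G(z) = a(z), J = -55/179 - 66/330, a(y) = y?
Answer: -4561914/895 ≈ -5097.1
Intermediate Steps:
L(l) = 2*l*(6 + l) (L(l) = (2*l)*(6 + l) = 2*l*(6 + l))
J = -454/895 (J = -55*1/179 - 66*1/330 = -55/179 - ⅕ = -454/895 ≈ -0.50726)
G(z) = z
(G(L(-4)) - J)*(1036 - 707) = (2*(-4)*(6 - 4) - 1*(-454/895))*(1036 - 707) = (2*(-4)*2 + 454/895)*329 = (-16 + 454/895)*329 = -13866/895*329 = -4561914/895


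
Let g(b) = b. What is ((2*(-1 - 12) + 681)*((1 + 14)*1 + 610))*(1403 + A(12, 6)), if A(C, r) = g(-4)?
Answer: 572715625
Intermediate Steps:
A(C, r) = -4
((2*(-1 - 12) + 681)*((1 + 14)*1 + 610))*(1403 + A(12, 6)) = ((2*(-1 - 12) + 681)*((1 + 14)*1 + 610))*(1403 - 4) = ((2*(-13) + 681)*(15*1 + 610))*1399 = ((-26 + 681)*(15 + 610))*1399 = (655*625)*1399 = 409375*1399 = 572715625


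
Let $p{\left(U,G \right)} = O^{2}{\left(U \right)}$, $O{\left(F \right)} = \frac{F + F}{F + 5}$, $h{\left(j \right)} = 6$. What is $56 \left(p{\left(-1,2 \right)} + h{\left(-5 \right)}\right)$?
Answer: $350$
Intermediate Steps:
$O{\left(F \right)} = \frac{2 F}{5 + F}$
$p{\left(U,G \right)} = \frac{4 U^{2}}{\left(5 + U\right)^{2}}$ ($p{\left(U,G \right)} = \left(\frac{2 U}{5 + U}\right)^{2} = \frac{4 U^{2}}{\left(5 + U\right)^{2}}$)
$56 \left(p{\left(-1,2 \right)} + h{\left(-5 \right)}\right) = 56 \left(\frac{4 \left(-1\right)^{2}}{\left(5 - 1\right)^{2}} + 6\right) = 56 \left(4 \cdot 1 \cdot \frac{1}{16} + 6\right) = 56 \left(\frac{1}{4} + 6\right) = 56 \cdot \frac{25}{4} = 350$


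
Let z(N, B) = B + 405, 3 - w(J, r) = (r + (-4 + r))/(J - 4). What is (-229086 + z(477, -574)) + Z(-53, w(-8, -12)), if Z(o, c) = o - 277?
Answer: -229585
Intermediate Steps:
w(J, r) = 3 - (-4 + 2*r)/(-4 + J) (w(J, r) = 3 - (r + (-4 + r))/(J - 4) = 3 - (-4 + 2*r)/(-4 + J))
Z(o, c) = -277 + o
z(N, B) = 405 + B
(-229086 + z(477, -574)) + Z(-53, w(-8, -12)) = (-229086 + (405 - 574)) + (-277 - 53) = (-229086 - 169) - 330 = -229255 - 330 = -229585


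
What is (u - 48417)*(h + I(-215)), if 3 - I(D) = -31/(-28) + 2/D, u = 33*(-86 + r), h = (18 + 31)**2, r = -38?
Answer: -759567416739/6020 ≈ -1.2617e+8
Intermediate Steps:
h = 2401 (h = 49**2 = 2401)
u = -4092 (u = 33*(-86 - 38) = 33*(-124) = -4092)
I(D) = 53/28 - 2/D (I(D) = 3 - (-31/(-28) + 2/D) = 3 - (-31*(-1/28) + 2/D) = 3 - (31/28 + 2/D) = 3 + (-31/28 - 2/D) = 53/28 - 2/D)
(u - 48417)*(h + I(-215)) = (-4092 - 48417)*(2401 + (53/28 - 2/(-215))) = -52509*(2401 + (53/28 - 2*(-1/215))) = -52509*(2401 + (53/28 + 2/215)) = -52509*(2401 + 11451/6020) = -52509*14465471/6020 = -759567416739/6020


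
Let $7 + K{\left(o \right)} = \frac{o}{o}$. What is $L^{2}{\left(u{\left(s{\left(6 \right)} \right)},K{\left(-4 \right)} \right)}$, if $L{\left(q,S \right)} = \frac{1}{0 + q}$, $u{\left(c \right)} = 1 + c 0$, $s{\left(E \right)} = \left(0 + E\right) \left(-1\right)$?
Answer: $1$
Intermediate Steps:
$s{\left(E \right)} = - E$ ($s{\left(E \right)} = E \left(-1\right) = - E$)
$K{\left(o \right)} = -6$ ($K{\left(o \right)} = -7 + \frac{o}{o} = -7 + 1 = -6$)
$u{\left(c \right)} = 1$ ($u{\left(c \right)} = 1 + 0 = 1$)
$L{\left(q,S \right)} = \frac{1}{q}$
$L^{2}{\left(u{\left(s{\left(6 \right)} \right)},K{\left(-4 \right)} \right)} = \left(1^{-1}\right)^{2} = 1^{2} = 1$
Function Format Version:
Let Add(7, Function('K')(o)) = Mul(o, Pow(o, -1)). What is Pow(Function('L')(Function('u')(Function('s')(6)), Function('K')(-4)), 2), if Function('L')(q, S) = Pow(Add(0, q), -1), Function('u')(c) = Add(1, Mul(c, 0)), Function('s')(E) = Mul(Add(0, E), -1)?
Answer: 1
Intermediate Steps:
Function('s')(E) = Mul(-1, E) (Function('s')(E) = Mul(E, -1) = Mul(-1, E))
Function('K')(o) = -6 (Function('K')(o) = Add(-7, Mul(o, Pow(o, -1))) = Add(-7, 1) = -6)
Function('u')(c) = 1 (Function('u')(c) = Add(1, 0) = 1)
Function('L')(q, S) = Pow(q, -1)
Pow(Function('L')(Function('u')(Function('s')(6)), Function('K')(-4)), 2) = Pow(Pow(1, -1), 2) = Pow(1, 2) = 1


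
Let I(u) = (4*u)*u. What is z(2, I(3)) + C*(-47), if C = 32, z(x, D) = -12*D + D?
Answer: -1900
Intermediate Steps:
I(u) = 4*u**2
z(x, D) = -11*D
z(2, I(3)) + C*(-47) = -44*3**2 + 32*(-47) = -44*9 - 1504 = -11*36 - 1504 = -396 - 1504 = -1900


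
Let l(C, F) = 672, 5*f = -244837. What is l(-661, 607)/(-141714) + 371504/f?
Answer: -43900186624/5782805103 ≈ -7.5915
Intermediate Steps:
f = -244837/5 (f = (⅕)*(-244837) = -244837/5 ≈ -48967.)
l(-661, 607)/(-141714) + 371504/f = 672/(-141714) + 371504/(-244837/5) = 672*(-1/141714) + 371504*(-5/244837) = -112/23619 - 1857520/244837 = -43900186624/5782805103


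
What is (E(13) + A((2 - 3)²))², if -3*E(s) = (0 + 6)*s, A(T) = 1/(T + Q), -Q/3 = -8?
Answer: 421201/625 ≈ 673.92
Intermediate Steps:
Q = 24 (Q = -3*(-8) = 24)
A(T) = 1/(24 + T) (A(T) = 1/(T + 24) = 1/(24 + T))
E(s) = -2*s (E(s) = -(0 + 6)*s/3 = -2*s)
(E(13) + A((2 - 3)²))² = (-2*13 + 1/(24 + (2 - 3)²))² = (-26 + 1/(24 + (-1)²))² = (-26 + 1/(24 + 1))² = (-26 + 1/25)² = (-649/25)² = 421201/625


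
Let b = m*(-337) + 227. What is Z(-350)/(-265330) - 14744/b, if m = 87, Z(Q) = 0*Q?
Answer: 3686/7273 ≈ 0.50681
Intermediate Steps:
Z(Q) = 0
b = -29092 (b = 87*(-337) + 227 = -29319 + 227 = -29092)
Z(-350)/(-265330) - 14744/b = 0/(-265330) - 14744/(-29092) = 0*(-1/265330) - 14744*(-1/29092) = 0 + 3686/7273 = 3686/7273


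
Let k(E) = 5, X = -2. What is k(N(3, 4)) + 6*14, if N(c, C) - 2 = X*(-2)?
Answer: 89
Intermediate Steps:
N(c, C) = 6 (N(c, C) = 2 - 2*(-2) = 2 + 4 = 6)
k(N(3, 4)) + 6*14 = 5 + 6*14 = 5 + 84 = 89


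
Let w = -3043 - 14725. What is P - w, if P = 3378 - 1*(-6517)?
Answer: 27663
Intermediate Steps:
w = -17768
P = 9895 (P = 3378 + 6517 = 9895)
P - w = 9895 - 1*(-17768) = 9895 + 17768 = 27663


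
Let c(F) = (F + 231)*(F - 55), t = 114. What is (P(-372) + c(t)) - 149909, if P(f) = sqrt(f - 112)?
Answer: -129554 + 22*I ≈ -1.2955e+5 + 22.0*I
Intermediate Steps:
P(f) = sqrt(-112 + f)
c(F) = (-55 + F)*(231 + F) (c(F) = (231 + F)*(-55 + F) = (-55 + F)*(231 + F))
(P(-372) + c(t)) - 149909 = (sqrt(-112 - 372) + (-12705 + 114**2 + 176*114)) - 149909 = (sqrt(-484) + (-12705 + 12996 + 20064)) - 149909 = (22*I + 20355) - 149909 = (20355 + 22*I) - 149909 = -129554 + 22*I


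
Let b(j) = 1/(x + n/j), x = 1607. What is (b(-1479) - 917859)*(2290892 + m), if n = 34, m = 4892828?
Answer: -921837314225508720/139807 ≈ -6.5936e+12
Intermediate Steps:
b(j) = 1/(1607 + 34/j)
(b(-1479) - 917859)*(2290892 + m) = (-1479/(34 + 1607*(-1479)) - 917859)*(2290892 + 4892828) = (-1479/(34 - 2376753) - 917859)*7183720 = (-1479/(-2376719) - 917859)*7183720 = (-1479*(-1/2376719) - 917859)*7183720 = (87/139807 - 917859)*7183720 = -128323113126/139807*7183720 = -921837314225508720/139807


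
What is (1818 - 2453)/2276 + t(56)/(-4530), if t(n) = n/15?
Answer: -21637853/77327100 ≈ -0.27982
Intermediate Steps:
t(n) = n/15 (t(n) = n*(1/15) = n/15)
(1818 - 2453)/2276 + t(56)/(-4530) = (1818 - 2453)/2276 + ((1/15)*56)/(-4530) = -635*1/2276 + (56/15)*(-1/4530) = -635/2276 - 28/33975 = -21637853/77327100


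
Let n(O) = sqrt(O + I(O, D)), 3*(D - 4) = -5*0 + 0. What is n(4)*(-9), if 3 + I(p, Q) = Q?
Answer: -9*sqrt(5) ≈ -20.125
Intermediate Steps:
D = 4 (D = 4 + (-5*0 + 0)/3 = 4 + (0 + 0)/3 = 4 + (1/3)*0 = 4 + 0 = 4)
I(p, Q) = -3 + Q
n(O) = sqrt(1 + O) (n(O) = sqrt(O + (-3 + 4)) = sqrt(O + 1) = sqrt(1 + O))
n(4)*(-9) = sqrt(1 + 4)*(-9) = sqrt(5)*(-9) = -9*sqrt(5)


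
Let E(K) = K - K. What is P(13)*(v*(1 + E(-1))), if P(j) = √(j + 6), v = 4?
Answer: 4*√19 ≈ 17.436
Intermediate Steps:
E(K) = 0
P(j) = √(6 + j)
P(13)*(v*(1 + E(-1))) = √(6 + 13)*(4*(1 + 0)) = √19*(4*1) = √19*4 = 4*√19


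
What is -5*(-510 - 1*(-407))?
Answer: 515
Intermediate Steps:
-5*(-510 - 1*(-407)) = -5*(-510 + 407) = -5*(-103) = 515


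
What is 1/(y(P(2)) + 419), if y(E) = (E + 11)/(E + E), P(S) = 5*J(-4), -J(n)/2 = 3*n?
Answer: 240/100691 ≈ 0.0023835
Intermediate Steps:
J(n) = -6*n
P(S) = 120 (P(S) = 5*(-6*(-4)) = 5*24 = 120)
y(E) = (11 + E)/(2*E) (y(E) = (11 + E)/((2*E)) = (11 + E)*(1/(2*E)) = (11 + E)/(2*E))
1/(y(P(2)) + 419) = 1/((½)*(11 + 120)/120 + 419) = 1/((½)*(1/120)*131 + 419) = 1/(131/240 + 419) = 1/(100691/240) = 240/100691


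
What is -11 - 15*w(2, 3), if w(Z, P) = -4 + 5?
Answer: -26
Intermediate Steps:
w(Z, P) = 1
-11 - 15*w(2, 3) = -11 - 15*1 = -11 - 15 = -26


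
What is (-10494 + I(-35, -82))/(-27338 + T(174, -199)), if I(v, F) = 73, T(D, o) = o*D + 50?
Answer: 613/3642 ≈ 0.16831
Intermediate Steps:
T(D, o) = 50 + D*o (T(D, o) = D*o + 50 = 50 + D*o)
(-10494 + I(-35, -82))/(-27338 + T(174, -199)) = (-10494 + 73)/(-27338 + (50 + 174*(-199))) = -10421/(-27338 + (50 - 34626)) = -10421/(-27338 - 34576) = -10421/(-61914) = -10421*(-1/61914) = 613/3642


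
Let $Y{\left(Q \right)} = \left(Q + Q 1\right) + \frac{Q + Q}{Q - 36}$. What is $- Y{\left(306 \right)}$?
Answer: $- \frac{9214}{15} \approx -614.27$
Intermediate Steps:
$Y{\left(Q \right)} = 2 Q + \frac{2 Q}{-36 + Q}$ ($Y{\left(Q \right)} = \left(Q + Q\right) + \frac{2 Q}{-36 + Q} = 2 Q + \frac{2 Q}{-36 + Q}$)
$- Y{\left(306 \right)} = - \frac{2 \cdot 306 \left(-35 + 306\right)}{-36 + 306} = - \frac{2 \cdot 306 \cdot 271}{270} = \left(-1\right) \frac{9214}{15} = - \frac{9214}{15}$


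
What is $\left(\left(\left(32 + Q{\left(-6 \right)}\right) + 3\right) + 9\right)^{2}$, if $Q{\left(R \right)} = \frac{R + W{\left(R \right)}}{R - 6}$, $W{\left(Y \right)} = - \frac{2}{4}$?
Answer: $\frac{1142761}{576} \approx 1984.0$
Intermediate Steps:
$W{\left(Y \right)} = - \frac{1}{2}$ ($W{\left(Y \right)} = \left(-2\right) \frac{1}{4} = - \frac{1}{2}$)
$Q{\left(R \right)} = \frac{- \frac{1}{2} + R}{-6 + R}$ ($Q{\left(R \right)} = \frac{R - \frac{1}{2}}{R - 6} = \frac{- \frac{1}{2} + R}{-6 + R}$)
$\left(\left(\left(32 + Q{\left(-6 \right)}\right) + 3\right) + 9\right)^{2} = \left(\left(\left(32 + \frac{- \frac{1}{2} - 6}{-6 - 6}\right) + 3\right) + 9\right)^{2} = \left(\left(\left(32 + \frac{1}{-12} \left(- \frac{13}{2}\right)\right) + 3\right) + 9\right)^{2} = \left(\left(\left(32 - - \frac{13}{24}\right) + 3\right) + 9\right)^{2} = \left(\left(\left(32 + \frac{13}{24}\right) + 3\right) + 9\right)^{2} = \left(\left(\frac{781}{24} + 3\right) + 9\right)^{2} = \left(\frac{853}{24} + 9\right)^{2} = \left(\frac{1069}{24}\right)^{2} = \frac{1142761}{576}$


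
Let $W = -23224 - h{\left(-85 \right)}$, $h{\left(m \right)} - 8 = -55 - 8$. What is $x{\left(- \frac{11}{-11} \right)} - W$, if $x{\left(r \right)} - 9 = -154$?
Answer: $23024$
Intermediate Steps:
$h{\left(m \right)} = -55$ ($h{\left(m \right)} = 8 - 63 = -55$)
$x{\left(r \right)} = -145$ ($x{\left(r \right)} = 9 - 154 = -145$)
$W = -23169$ ($W = -23224 - -55 = -23224 + 55 = -23169$)
$x{\left(- \frac{11}{-11} \right)} - W = -145 - -23169 = -145 + 23169 = 23024$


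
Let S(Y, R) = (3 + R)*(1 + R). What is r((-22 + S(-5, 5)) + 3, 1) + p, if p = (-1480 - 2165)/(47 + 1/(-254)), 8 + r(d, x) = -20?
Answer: -420022/3979 ≈ -105.56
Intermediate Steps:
S(Y, R) = (1 + R)*(3 + R)
r(d, x) = -28 (r(d, x) = -8 - 20 = -28)
p = -308610/3979 (p = -3645/(47 - 1/254) = -3645/11937/254 = -3645*254/11937 = -308610/3979 ≈ -77.560)
r((-22 + S(-5, 5)) + 3, 1) + p = -28 - 308610/3979 = -420022/3979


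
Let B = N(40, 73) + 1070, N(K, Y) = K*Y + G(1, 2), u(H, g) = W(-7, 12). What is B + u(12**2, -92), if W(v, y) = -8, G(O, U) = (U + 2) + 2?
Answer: 3988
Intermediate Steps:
G(O, U) = 4 + U (G(O, U) = (2 + U) + 2 = 4 + U)
u(H, g) = -8
N(K, Y) = 6 + K*Y (N(K, Y) = K*Y + (4 + 2) = K*Y + 6 = 6 + K*Y)
B = 3996 (B = (6 + 40*73) + 1070 = (6 + 2920) + 1070 = 2926 + 1070 = 3996)
B + u(12**2, -92) = 3996 - 8 = 3988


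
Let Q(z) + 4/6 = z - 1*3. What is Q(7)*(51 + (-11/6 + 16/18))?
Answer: 4505/27 ≈ 166.85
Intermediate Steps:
Q(z) = -11/3 + z (Q(z) = -⅔ + (z - 1*3) = -⅔ + (z - 3) = -⅔ + (-3 + z) = -11/3 + z)
Q(7)*(51 + (-11/6 + 16/18)) = (-11/3 + 7)*(51 + (-11/6 + 16/18)) = 10*(51 + (-11*⅙ + 16*(1/18)))/3 = 10*(51 + (-11/6 + 8/9))/3 = 10*(51 - 17/18)/3 = (10/3)*(901/18) = 4505/27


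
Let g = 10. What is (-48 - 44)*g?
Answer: -920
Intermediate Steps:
(-48 - 44)*g = (-48 - 44)*10 = -92*10 = -920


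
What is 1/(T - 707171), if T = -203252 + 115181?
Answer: -1/795242 ≈ -1.2575e-6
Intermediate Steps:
T = -88071
1/(T - 707171) = 1/(-88071 - 707171) = 1/(-795242) = -1/795242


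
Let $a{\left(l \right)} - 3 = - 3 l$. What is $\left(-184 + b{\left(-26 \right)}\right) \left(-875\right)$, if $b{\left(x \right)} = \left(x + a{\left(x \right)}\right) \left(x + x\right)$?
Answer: $2663500$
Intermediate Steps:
$a{\left(l \right)} = 3 - 3 l$
$b{\left(x \right)} = 2 x \left(3 - 2 x\right)$ ($b{\left(x \right)} = \left(x - \left(-3 + 3 x\right)\right) \left(x + x\right) = \left(3 - 2 x\right) 2 x = 2 x \left(3 - 2 x\right)$)
$\left(-184 + b{\left(-26 \right)}\right) \left(-875\right) = \left(-184 + 2 \left(-26\right) \left(3 - -52\right)\right) \left(-875\right) = \left(-184 + 2 \left(-26\right) \left(3 + 52\right)\right) \left(-875\right) = \left(-184 + 2 \left(-26\right) 55\right) \left(-875\right) = \left(-184 - 2860\right) \left(-875\right) = \left(-3044\right) \left(-875\right) = 2663500$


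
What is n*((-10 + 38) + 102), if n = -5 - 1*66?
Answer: -9230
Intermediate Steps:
n = -71 (n = -5 - 66 = -71)
n*((-10 + 38) + 102) = -71*((-10 + 38) + 102) = -71*(28 + 102) = -71*130 = -9230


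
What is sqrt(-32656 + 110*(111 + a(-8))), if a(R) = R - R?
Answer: I*sqrt(20446) ≈ 142.99*I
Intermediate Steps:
a(R) = 0
sqrt(-32656 + 110*(111 + a(-8))) = sqrt(-32656 + 110*(111 + 0)) = sqrt(-32656 + 110*111) = sqrt(-32656 + 12210) = sqrt(-20446) = I*sqrt(20446)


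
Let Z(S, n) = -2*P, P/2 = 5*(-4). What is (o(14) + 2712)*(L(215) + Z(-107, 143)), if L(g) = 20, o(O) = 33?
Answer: 274500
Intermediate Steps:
P = -40 (P = 2*(5*(-4)) = 2*(-20) = -40)
Z(S, n) = 80 (Z(S, n) = -2*(-40) = 80)
(o(14) + 2712)*(L(215) + Z(-107, 143)) = (33 + 2712)*(20 + 80) = 2745*100 = 274500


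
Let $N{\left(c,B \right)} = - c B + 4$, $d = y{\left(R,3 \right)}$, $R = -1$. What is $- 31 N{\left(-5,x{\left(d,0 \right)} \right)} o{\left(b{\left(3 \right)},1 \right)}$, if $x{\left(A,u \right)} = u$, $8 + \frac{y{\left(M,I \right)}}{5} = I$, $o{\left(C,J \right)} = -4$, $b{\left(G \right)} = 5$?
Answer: $496$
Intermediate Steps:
$y{\left(M,I \right)} = -40 + 5 I$
$d = -25$ ($d = -40 + 5 \cdot 3 = -40 + 15 = -25$)
$N{\left(c,B \right)} = 4 - B c$ ($N{\left(c,B \right)} = - B c + 4 = 4 - B c$)
$- 31 N{\left(-5,x{\left(d,0 \right)} \right)} o{\left(b{\left(3 \right)},1 \right)} = - 31 \left(4 - 0 \left(-5\right)\right) \left(-4\right) = - 31 \left(4 + 0\right) \left(-4\right) = \left(-31\right) 4 \left(-4\right) = \left(-124\right) \left(-4\right) = 496$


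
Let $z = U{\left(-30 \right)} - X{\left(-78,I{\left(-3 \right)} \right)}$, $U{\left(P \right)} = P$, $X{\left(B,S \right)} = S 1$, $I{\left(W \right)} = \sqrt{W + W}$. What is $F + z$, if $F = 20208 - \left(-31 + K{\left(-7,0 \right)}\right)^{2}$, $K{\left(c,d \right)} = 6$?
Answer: $19553 - i \sqrt{6} \approx 19553.0 - 2.4495 i$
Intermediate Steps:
$I{\left(W \right)} = \sqrt{2} \sqrt{W}$ ($I{\left(W \right)} = \sqrt{2 W} = \sqrt{2} \sqrt{W}$)
$X{\left(B,S \right)} = S$
$z = -30 - i \sqrt{6}$ ($z = -30 - \sqrt{2} \sqrt{-3} = -30 - \sqrt{2} i \sqrt{3} = -30 - i \sqrt{6} \approx -30.0 - 2.4495 i$)
$F = 19583$ ($F = 20208 - \left(-31 + 6\right)^{2} = 20208 - \left(-25\right)^{2} = 20208 - 625 = 19583$)
$F + z = 19583 - \left(30 + i \sqrt{6}\right) = 19553 - i \sqrt{6}$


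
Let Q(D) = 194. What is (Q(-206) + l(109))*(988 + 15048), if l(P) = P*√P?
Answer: 3110984 + 1747924*√109 ≈ 2.1360e+7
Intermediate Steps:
l(P) = P^(3/2)
(Q(-206) + l(109))*(988 + 15048) = (194 + 109^(3/2))*(988 + 15048) = (194 + 109*√109)*16036 = 3110984 + 1747924*√109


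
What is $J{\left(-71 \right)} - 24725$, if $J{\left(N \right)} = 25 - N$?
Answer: $-24629$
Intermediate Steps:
$J{\left(-71 \right)} - 24725 = \left(25 - -71\right) - 24725 = \left(25 + 71\right) - 24725 = 96 - 24725 = -24629$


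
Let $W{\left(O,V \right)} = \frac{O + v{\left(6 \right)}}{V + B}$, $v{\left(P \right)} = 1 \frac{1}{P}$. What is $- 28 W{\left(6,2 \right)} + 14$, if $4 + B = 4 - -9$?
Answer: $- \frac{56}{33} \approx -1.697$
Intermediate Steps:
$v{\left(P \right)} = \frac{1}{P}$
$B = 9$ ($B = -4 + \left(4 - -9\right) = -4 + \left(4 + 9\right) = -4 + 13 = 9$)
$W{\left(O,V \right)} = \frac{\frac{1}{6} + O}{9 + V}$ ($W{\left(O,V \right)} = \frac{O + \frac{1}{6}}{V + 9} = \frac{O + \frac{1}{6}}{9 + V} = \frac{\frac{1}{6} + O}{9 + V}$)
$- 28 W{\left(6,2 \right)} + 14 = - 28 \frac{\frac{1}{6} + 6}{9 + 2} + 14 = - 28 \cdot \frac{1}{11} \cdot \frac{37}{6} + 14 = \left(-28\right) \frac{37}{66} + 14 = - \frac{518}{33} + 14 = - \frac{56}{33}$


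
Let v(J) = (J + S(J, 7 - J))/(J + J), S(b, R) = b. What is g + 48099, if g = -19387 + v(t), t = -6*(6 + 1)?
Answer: 28713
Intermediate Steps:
t = -42 (t = -6*7 = -42)
v(J) = 1 (v(J) = (J + J)/(J + J) = (2*J)/((2*J)) = (2*J)*(1/(2*J)) = 1)
g = -19386 (g = -19387 + 1 = -19386)
g + 48099 = -19386 + 48099 = 28713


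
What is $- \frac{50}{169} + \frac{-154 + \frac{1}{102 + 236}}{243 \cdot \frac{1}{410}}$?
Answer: $- \frac{10682605}{41067} \approx -260.13$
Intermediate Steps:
$- \frac{50}{169} + \frac{-154 + \frac{1}{102 + 236}}{243 \cdot \frac{1}{410}} = \left(-50\right) \frac{1}{169} + \frac{-154 + \frac{1}{338}}{243 \cdot \frac{1}{410}} = - \frac{50}{169} + \frac{-154 + \frac{1}{338}}{\frac{243}{410}} = - \frac{50}{169} - \frac{10670455}{41067} = - \frac{10682605}{41067}$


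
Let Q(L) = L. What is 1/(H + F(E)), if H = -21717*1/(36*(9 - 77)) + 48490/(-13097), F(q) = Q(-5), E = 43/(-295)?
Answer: 3562384/601861 ≈ 5.9189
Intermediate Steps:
E = -43/295 (E = 43*(-1/295) = -43/295 ≈ -0.14576)
F(q) = -5
H = 18413781/3562384 (H = -21717/((-68*36)) + 48490*(-1/13097) = -21717/(-2448) - 48490/13097 = -21717*(-1/2448) - 48490/13097 = 2413/272 - 48490/13097 = 18413781/3562384 ≈ 5.1689)
1/(H + F(E)) = 1/(18413781/3562384 - 5) = 1/(601861/3562384) = 3562384/601861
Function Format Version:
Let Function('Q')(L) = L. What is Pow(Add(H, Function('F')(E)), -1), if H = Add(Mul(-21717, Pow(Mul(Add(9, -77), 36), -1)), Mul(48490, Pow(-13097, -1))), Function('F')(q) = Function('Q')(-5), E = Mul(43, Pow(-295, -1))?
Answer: Rational(3562384, 601861) ≈ 5.9189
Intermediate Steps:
E = Rational(-43, 295) (E = Mul(43, Rational(-1, 295)) = Rational(-43, 295) ≈ -0.14576)
Function('F')(q) = -5
H = Rational(18413781, 3562384) (H = Add(Mul(-21717, Pow(Mul(-68, 36), -1)), Mul(48490, Rational(-1, 13097))) = Add(Mul(-21717, Pow(-2448, -1)), Rational(-48490, 13097)) = Add(Mul(-21717, Rational(-1, 2448)), Rational(-48490, 13097)) = Add(Rational(2413, 272), Rational(-48490, 13097)) = Rational(18413781, 3562384) ≈ 5.1689)
Pow(Add(H, Function('F')(E)), -1) = Pow(Add(Rational(18413781, 3562384), -5), -1) = Pow(Rational(601861, 3562384), -1) = Rational(3562384, 601861)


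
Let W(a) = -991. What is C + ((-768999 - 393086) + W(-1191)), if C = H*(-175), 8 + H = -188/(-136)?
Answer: -39505209/34 ≈ -1.1619e+6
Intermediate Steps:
H = -225/34 (H = -8 - 188/(-136) = -8 - 188*(-1/136) = -8 + 47/34 = -225/34 ≈ -6.6176)
C = 39375/34 (C = -225/34*(-175) = 39375/34 ≈ 1158.1)
C + ((-768999 - 393086) + W(-1191)) = 39375/34 + ((-768999 - 393086) - 991) = 39375/34 + (-1162085 - 991) = 39375/34 - 1163076 = -39505209/34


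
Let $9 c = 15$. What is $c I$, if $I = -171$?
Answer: $-285$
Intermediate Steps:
$c = \frac{5}{3}$ ($c = \frac{1}{9} \cdot 15 = \frac{5}{3} \approx 1.6667$)
$c I = \frac{5}{3} \left(-171\right) = -285$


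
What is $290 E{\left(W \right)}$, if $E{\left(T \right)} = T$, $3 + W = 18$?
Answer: $4350$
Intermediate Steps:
$W = 15$ ($W = -3 + 18 = 15$)
$290 E{\left(W \right)} = 290 \cdot 15 = 4350$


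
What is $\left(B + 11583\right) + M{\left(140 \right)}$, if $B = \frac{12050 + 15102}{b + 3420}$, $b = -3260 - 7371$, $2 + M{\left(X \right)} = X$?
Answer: $\frac{84492979}{7211} \approx 11717.0$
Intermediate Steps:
$M{\left(X \right)} = -2 + X$
$b = -10631$ ($b = -3260 - 7371 = -10631$)
$B = - \frac{27152}{7211}$ ($B = \frac{12050 + 15102}{-10631 + 3420} = \frac{27152}{-7211} = 27152 \left(- \frac{1}{7211}\right) = - \frac{27152}{7211} \approx -3.7654$)
$\left(B + 11583\right) + M{\left(140 \right)} = \left(- \frac{27152}{7211} + 11583\right) + \left(-2 + 140\right) = \frac{83497861}{7211} + 138 = \frac{84492979}{7211}$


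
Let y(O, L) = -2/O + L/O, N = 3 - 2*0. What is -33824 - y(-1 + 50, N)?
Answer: -1657377/49 ≈ -33824.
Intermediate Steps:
N = 3 (N = 3 + 0 = 3)
-33824 - y(-1 + 50, N) = -33824 - (-2 + 3)/(-1 + 50) = -33824 - 1/49 = -1657377/49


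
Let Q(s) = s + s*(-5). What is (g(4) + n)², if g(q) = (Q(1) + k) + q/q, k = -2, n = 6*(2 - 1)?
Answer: 1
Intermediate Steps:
Q(s) = -4*s (Q(s) = s - 5*s = -4*s)
n = 6 (n = 6*1 = 6)
g(q) = -5 (g(q) = (-4*1 - 2) + q/q = (-4 - 2) + 1 = -6 + 1 = -5)
(g(4) + n)² = (-5 + 6)² = 1² = 1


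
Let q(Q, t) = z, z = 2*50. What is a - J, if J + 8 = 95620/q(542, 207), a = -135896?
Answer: -684221/5 ≈ -1.3684e+5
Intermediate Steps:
z = 100
q(Q, t) = 100
J = 4741/5 (J = -8 + 95620/100 = -8 + 95620*(1/100) = -8 + 4781/5 = 4741/5 ≈ 948.20)
a - J = -135896 - 1*4741/5 = -135896 - 4741/5 = -684221/5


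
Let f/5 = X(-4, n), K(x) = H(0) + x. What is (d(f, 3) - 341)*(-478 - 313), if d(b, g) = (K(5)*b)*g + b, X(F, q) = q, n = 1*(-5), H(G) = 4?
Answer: 823431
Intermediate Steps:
n = -5
K(x) = 4 + x
f = -25 (f = 5*(-5) = -25)
d(b, g) = b + 9*b*g (d(b, g) = ((4 + 5)*b)*g + b = (9*b)*g + b = 9*b*g + b = b + 9*b*g)
(d(f, 3) - 341)*(-478 - 313) = (-25*(1 + 9*3) - 341)*(-478 - 313) = (-25*(1 + 27) - 341)*(-791) = (-25*28 - 341)*(-791) = (-700 - 341)*(-791) = -1041*(-791) = 823431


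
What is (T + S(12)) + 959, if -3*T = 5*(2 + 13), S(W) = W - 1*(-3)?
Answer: 949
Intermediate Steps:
S(W) = 3 + W (S(W) = W + 3 = 3 + W)
T = -25 (T = -5*(2 + 13)/3 = -5*15/3 = -⅓*75 = -25)
(T + S(12)) + 959 = (-25 + (3 + 12)) + 959 = (-25 + 15) + 959 = -10 + 959 = 949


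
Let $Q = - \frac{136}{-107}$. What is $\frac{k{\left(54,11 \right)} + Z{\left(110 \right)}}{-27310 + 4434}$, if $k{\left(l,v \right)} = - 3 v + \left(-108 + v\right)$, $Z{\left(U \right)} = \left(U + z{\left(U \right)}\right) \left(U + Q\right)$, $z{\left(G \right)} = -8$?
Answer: $- \frac{600251}{1223866} \approx -0.49045$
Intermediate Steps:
$Q = \frac{136}{107}$ ($Q = \left(-136\right) \left(- \frac{1}{107}\right) = \frac{136}{107} \approx 1.271$)
$Z{\left(U \right)} = \left(-8 + U\right) \left(\frac{136}{107} + U\right)$ ($Z{\left(U \right)} = \left(U - 8\right) \left(U + \frac{136}{107}\right) = \left(-8 + U\right) \left(\frac{136}{107} + U\right)$)
$k{\left(l,v \right)} = -108 - 2 v$
$\frac{k{\left(54,11 \right)} + Z{\left(110 \right)}}{-27310 + 4434} = \frac{\left(-108 - 22\right) - \left(\frac{80288}{107} - 12100\right)}{-27310 + 4434} = \frac{\left(-108 - 22\right) - - \frac{1214412}{107}}{-22876} = \left(-130 + \frac{1214412}{107}\right) \left(- \frac{1}{22876}\right) = \frac{1200502}{107} \left(- \frac{1}{22876}\right) = - \frac{600251}{1223866}$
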